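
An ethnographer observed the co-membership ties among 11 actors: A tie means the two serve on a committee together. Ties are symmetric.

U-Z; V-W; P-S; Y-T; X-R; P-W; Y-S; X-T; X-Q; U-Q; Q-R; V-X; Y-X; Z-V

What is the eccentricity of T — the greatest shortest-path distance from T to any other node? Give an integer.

Distances from T: P:3, Q:2, R:2, S:2, U:3, V:2, W:3, X:1, Y:1, Z:3.
The largest is 3 (to P, U, Z, and W), so the eccentricity of T is 3.

3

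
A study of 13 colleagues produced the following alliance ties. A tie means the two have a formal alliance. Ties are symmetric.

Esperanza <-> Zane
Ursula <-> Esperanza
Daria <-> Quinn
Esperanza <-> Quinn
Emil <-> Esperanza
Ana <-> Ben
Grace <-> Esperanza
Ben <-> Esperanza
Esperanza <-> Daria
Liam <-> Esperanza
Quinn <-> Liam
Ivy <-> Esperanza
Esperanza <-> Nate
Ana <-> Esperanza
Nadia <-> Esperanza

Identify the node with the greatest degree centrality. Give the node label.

Degrees — Ana:2, Ben:2, Daria:2, Emil:1, Esperanza:12, Grace:1, Ivy:1, Liam:2, Nadia:1, Nate:1, Quinn:3, Ursula:1, Zane:1.
The maximum is 12, attained only by Esperanza.

Esperanza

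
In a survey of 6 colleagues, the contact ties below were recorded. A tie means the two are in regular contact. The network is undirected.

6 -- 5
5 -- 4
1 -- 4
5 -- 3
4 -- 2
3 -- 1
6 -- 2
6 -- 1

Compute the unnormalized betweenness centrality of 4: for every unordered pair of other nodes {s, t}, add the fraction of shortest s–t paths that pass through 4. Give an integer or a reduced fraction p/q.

11/6

Pairs whose geodesics pass through 4 — 5–1: 1/3; 5–2: 1/2; 3–2: 2/4; 1–2: 1/2.
All other pairs contribute 0.
Summing the contributions gives betweenness(4) = 11/6.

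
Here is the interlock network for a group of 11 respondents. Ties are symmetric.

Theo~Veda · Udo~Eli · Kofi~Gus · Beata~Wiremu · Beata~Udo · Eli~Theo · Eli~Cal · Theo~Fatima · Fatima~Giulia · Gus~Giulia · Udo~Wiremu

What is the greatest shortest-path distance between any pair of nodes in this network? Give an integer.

Eccentricity of each node (its greatest distance to any other): Beata:7, Cal:6, Eli:5, Fatima:4, Giulia:5, Gus:6, Kofi:7, Theo:4, Udo:6, Veda:5, Wiremu:7.
The maximum eccentricity is 7, realized for instance by the pair Beata–Kofi via Beata – Udo – Eli – Theo – Fatima – Giulia – Gus – Kofi. So the diameter is 7.

7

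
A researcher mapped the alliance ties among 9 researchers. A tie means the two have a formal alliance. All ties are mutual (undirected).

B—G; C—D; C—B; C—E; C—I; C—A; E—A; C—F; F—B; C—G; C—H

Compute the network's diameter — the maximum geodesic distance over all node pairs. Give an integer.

Eccentricity of each node (its greatest distance to any other): A:2, B:2, C:1, D:2, E:2, F:2, G:2, H:2, I:2.
The maximum eccentricity is 2, realized for instance by the pair I–G via I – C – G. So the diameter is 2.

2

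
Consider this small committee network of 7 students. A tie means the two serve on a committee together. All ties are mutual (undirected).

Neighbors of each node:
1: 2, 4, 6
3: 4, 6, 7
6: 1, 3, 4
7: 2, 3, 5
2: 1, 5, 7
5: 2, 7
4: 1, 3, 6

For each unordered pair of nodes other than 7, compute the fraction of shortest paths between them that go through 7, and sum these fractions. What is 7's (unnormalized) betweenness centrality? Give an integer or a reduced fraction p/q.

Pairs whose geodesics pass through 7 — 6–5: 1/2; 3–2: 1; 3–5: 1; 4–5: 1/2.
All other pairs contribute 0.
Summing the contributions gives betweenness(7) = 3.

3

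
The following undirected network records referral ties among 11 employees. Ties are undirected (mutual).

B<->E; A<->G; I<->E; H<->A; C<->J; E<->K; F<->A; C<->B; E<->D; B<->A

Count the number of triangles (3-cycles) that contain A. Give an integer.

A's neighbors are B, F, G, and H, but none of them are tied to each other, so no triangle contains A.

0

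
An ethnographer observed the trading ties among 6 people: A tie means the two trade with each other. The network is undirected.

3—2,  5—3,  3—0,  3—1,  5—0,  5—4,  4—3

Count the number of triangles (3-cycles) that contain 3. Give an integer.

2

3's neighbors: 0, 1, 2, 4, and 5.
Neighbor pairs that are themselves tied: 3–0–5; 3–4–5. Each forms one triangle with 3, for 2 in total.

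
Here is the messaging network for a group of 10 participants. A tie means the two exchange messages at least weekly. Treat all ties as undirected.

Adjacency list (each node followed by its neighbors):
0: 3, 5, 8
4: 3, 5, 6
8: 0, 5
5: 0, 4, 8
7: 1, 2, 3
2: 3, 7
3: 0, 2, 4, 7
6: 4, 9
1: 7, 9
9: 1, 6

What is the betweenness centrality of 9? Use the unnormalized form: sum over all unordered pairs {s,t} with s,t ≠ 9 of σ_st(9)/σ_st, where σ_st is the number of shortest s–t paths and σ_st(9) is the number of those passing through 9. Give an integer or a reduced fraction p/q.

7/3

Pairs whose geodesics pass through 9 — 7–6: 1/2; 5–1: 1/3; 4–1: 1/2; 6–1: 1.
All other pairs contribute 0.
Summing the contributions gives betweenness(9) = 7/3.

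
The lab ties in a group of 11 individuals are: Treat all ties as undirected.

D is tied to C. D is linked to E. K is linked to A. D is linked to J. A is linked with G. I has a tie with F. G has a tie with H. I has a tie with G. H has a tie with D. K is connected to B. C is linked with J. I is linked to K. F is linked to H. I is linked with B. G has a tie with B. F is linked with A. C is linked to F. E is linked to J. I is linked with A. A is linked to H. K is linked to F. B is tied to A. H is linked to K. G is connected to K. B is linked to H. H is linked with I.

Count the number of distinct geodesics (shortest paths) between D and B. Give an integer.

The shortest distance is 2, and the only length-2 path is D–H–B. So there is exactly 1 shortest path.

1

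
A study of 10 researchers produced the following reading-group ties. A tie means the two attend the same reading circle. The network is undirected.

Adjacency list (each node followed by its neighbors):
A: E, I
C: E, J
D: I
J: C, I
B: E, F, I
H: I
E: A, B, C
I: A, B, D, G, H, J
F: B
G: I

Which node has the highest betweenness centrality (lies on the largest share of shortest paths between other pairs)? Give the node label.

I

Unnormalized betweenness of each node: A:2, B:10, C:1, D:0, E:4, F:0, G:0, H:0, I:25, J:4.
I has the largest value, 25, making it the main broker — the node through which the most shortest paths run.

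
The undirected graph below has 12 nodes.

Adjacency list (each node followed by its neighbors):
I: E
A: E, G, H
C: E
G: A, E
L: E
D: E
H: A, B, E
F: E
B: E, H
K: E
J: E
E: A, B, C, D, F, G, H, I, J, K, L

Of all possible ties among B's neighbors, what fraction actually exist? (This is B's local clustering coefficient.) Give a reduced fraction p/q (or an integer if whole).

1

B's neighbors: E and H (k = 2).
Possible neighbor pairs: C(2,2) = 1. Edges among them: E–H → e = 1.
Clustering(B) = 1/1.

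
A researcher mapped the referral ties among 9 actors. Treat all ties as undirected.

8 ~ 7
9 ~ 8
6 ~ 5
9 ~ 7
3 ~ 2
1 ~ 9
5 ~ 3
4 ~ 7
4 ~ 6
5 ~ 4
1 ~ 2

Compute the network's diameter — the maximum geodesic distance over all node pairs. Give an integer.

Eccentricity of each node (its greatest distance to any other): 1:4, 2:3, 3:4, 4:3, 5:3, 6:4, 7:3, 8:4, 9:3.
The maximum eccentricity is 4, realized for instance by the pair 3–8 via 3 – 5 – 4 – 7 – 8. So the diameter is 4.

4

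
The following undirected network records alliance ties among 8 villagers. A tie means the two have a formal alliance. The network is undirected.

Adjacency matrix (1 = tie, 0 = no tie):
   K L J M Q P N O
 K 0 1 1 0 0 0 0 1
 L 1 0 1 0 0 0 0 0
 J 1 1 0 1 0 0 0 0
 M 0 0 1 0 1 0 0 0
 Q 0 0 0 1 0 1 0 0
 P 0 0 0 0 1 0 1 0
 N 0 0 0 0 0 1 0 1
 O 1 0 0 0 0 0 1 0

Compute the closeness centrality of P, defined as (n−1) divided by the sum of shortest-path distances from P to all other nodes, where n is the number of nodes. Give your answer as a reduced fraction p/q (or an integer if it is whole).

7/16

Distances from P: J:3, K:3, L:4, M:2, N:1, O:2, Q:1. Sum = 16.
n = 8, so closeness = 7/16.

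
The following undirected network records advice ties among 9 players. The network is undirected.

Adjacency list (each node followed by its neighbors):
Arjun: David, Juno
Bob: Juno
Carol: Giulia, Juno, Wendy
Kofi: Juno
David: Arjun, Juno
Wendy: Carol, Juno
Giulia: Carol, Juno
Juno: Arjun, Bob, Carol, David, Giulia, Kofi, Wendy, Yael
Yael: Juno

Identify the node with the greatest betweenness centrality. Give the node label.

Unnormalized betweenness of each node: Arjun:0, Bob:0, Carol:1/2, David:0, Giulia:0, Juno:49/2, Kofi:0, Wendy:0, Yael:0.
Juno has the largest value, 49/2, making it the main broker — the node through which the most shortest paths run.

Juno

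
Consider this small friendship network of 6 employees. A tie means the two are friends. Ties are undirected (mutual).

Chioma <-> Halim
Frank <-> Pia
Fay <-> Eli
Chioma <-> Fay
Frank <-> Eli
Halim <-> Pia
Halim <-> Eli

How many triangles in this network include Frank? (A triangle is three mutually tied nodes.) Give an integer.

Frank's neighbors are Eli and Pia, but none of them are tied to each other, so no triangle contains Frank.

0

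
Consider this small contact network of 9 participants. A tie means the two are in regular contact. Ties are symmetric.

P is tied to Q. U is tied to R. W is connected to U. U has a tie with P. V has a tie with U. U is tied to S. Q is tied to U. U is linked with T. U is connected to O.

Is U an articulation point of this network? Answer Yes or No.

Yes

Removing U leaves {P and Q} with no path to {O}, so the network splits into 7 components. U is a cut vertex.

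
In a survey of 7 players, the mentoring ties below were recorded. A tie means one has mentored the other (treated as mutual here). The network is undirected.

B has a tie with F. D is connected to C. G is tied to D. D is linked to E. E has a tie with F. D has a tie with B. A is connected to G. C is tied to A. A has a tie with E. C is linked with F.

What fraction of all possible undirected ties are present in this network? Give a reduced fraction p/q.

10/21

There are 10 edges and 7 nodes, so the maximum possible is C(7,2) = 21.
Density = 10/21.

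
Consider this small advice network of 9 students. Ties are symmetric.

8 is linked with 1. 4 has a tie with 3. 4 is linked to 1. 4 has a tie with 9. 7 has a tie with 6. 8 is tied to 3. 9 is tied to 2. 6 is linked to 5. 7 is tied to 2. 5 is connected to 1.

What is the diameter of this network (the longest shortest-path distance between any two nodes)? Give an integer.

4

Eccentricity of each node (its greatest distance to any other): 1:3, 2:4, 3:4, 4:3, 5:3, 6:4, 7:4, 8:4, 9:3.
The maximum eccentricity is 4, realized for instance by the pair 3–7 via 3 – 4 – 9 – 2 – 7. So the diameter is 4.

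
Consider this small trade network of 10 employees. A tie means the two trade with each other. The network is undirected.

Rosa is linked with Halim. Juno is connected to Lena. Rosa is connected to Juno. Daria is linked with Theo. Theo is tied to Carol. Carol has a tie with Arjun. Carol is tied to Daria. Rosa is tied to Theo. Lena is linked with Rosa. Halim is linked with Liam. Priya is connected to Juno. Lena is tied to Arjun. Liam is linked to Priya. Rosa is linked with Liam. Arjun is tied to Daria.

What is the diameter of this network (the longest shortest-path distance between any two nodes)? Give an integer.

Eccentricity of each node (its greatest distance to any other): Arjun:3, Carol:4, Daria:4, Halim:3, Juno:3, Lena:2, Liam:3, Priya:4, Rosa:2, Theo:3.
The maximum eccentricity is 4, realized for instance by the pair Priya–Carol via Priya – Juno – Lena – Arjun – Carol. So the diameter is 4.

4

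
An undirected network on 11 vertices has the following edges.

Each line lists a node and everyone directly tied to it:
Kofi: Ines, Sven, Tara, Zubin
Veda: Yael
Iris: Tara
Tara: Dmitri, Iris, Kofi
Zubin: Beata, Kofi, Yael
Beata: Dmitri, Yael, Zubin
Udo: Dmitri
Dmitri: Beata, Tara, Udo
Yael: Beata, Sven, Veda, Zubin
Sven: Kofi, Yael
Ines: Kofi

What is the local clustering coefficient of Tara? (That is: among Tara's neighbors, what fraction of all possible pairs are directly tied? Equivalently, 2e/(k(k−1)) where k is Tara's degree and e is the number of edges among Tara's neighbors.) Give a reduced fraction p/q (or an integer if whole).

Tara's neighbors: Dmitri, Iris, and Kofi (k = 3).
Possible neighbor pairs: C(3,2) = 3. Edges among them: none → e = 0.
Clustering(Tara) = 0/3 = 0.

0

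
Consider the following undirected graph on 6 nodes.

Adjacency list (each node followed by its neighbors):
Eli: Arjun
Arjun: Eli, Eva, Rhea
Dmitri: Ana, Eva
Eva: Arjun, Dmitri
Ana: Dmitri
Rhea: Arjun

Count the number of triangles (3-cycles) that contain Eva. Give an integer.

0

Eva's neighbors are Arjun and Dmitri, but none of them are tied to each other, so no triangle contains Eva.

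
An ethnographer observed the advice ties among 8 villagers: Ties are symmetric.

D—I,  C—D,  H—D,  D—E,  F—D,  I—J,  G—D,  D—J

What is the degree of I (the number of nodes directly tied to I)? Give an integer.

I is directly tied to D and J. That is 2 neighbors, so the degree of I is 2.

2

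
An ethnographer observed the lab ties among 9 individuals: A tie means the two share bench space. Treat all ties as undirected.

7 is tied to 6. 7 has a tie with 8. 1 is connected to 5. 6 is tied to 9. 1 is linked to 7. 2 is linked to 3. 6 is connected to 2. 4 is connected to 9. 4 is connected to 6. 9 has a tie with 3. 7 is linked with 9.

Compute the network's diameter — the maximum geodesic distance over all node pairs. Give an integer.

4

Eccentricity of each node (its greatest distance to any other): 1:3, 2:4, 3:4, 4:4, 5:4, 6:3, 7:2, 8:3, 9:3.
The maximum eccentricity is 4, realized for instance by the pair 2–5 via 2 – 6 – 7 – 1 – 5. So the diameter is 4.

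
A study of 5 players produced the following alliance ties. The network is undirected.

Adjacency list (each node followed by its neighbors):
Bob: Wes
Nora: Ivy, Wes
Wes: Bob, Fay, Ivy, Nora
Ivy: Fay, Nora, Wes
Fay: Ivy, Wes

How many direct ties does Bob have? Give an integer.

1

Bob is directly tied to Wes. That is 1 neighbor, so the degree of Bob is 1.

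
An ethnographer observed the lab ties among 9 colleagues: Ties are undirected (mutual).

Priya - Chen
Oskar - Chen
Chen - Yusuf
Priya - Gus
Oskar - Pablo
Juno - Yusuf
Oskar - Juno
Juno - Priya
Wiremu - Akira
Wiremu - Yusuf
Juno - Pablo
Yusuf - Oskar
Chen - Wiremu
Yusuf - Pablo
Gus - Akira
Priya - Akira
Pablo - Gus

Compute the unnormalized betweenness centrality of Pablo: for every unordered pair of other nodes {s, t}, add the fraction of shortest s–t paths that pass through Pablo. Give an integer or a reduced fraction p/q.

Pairs whose geodesics pass through Pablo — Akira–Oskar: 1/5; Yusuf–Gus: 1; Gus–Juno: 1/2; Gus–Oskar: 1.
All other pairs contribute 0.
Summing the contributions gives betweenness(Pablo) = 27/10.

27/10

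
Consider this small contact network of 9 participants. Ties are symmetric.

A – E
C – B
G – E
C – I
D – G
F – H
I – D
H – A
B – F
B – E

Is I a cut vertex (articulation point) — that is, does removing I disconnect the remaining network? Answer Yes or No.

No

Even without I, every remaining node can still reach every other (the residual graph is connected), so I is not a cut vertex.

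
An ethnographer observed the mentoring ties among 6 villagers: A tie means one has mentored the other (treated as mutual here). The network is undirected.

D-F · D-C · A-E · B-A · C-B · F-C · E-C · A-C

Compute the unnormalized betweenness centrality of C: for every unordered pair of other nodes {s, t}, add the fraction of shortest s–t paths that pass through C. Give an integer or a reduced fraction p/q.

13/2

Pairs whose geodesics pass through C — D–E: 1; D–B: 1; D–A: 1; F–E: 1; F–B: 1; F–A: 1; E–B: 1/2.
All other pairs contribute 0.
Summing the contributions gives betweenness(C) = 13/2.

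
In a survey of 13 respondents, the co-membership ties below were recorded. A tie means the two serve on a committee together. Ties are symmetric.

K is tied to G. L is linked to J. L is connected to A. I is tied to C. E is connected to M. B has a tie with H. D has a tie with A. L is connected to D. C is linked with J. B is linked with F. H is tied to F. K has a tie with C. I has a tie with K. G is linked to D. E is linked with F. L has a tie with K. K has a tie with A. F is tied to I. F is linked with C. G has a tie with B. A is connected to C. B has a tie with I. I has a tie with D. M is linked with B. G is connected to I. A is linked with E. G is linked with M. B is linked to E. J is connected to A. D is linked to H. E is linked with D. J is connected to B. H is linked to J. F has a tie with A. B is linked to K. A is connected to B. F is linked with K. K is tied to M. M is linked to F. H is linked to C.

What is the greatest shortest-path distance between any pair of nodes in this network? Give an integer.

2

Eccentricity of each node (its greatest distance to any other): A:2, B:2, C:2, D:2, E:2, F:2, G:2, H:2, I:2, J:2, K:2, L:2, M:2.
The maximum eccentricity is 2, realized for instance by the pair C–E via C – F – E. So the diameter is 2.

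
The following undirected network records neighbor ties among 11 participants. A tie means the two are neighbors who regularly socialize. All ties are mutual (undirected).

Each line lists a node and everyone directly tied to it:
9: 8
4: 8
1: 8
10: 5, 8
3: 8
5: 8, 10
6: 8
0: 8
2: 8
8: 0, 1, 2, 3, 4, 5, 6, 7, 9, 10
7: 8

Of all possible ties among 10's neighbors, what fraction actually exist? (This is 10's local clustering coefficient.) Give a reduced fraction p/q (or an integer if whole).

1

10's neighbors: 5 and 8 (k = 2).
Possible neighbor pairs: C(2,2) = 1. Edges among them: 5–8 → e = 1.
Clustering(10) = 1/1.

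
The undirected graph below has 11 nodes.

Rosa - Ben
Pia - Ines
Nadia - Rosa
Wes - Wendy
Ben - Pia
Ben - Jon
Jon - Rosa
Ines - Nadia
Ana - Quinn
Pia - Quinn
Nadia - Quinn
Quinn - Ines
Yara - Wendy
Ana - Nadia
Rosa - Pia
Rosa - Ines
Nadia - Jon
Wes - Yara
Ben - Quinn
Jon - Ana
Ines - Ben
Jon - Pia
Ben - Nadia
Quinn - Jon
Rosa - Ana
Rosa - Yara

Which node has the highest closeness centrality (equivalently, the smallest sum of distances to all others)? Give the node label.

Farness (sum of distances to all others) for each node — Ana:18, Ben:16, Ines:17, Jon:16, Nadia:16, Pia:17, Quinn:19, Rosa:13, Wendy:26, Wes:26, Yara:18.
The smallest farness is 13, for Rosa, so Rosa has the highest closeness.

Rosa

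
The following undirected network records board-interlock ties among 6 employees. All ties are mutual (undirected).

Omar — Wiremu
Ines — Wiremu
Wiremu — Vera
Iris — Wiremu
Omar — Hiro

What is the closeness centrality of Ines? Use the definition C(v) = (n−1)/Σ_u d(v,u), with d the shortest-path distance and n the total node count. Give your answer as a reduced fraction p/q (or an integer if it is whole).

Distances from Ines: Hiro:3, Iris:2, Omar:2, Vera:2, Wiremu:1. Sum = 10.
n = 6, so closeness = 5/10 = 1/2.

1/2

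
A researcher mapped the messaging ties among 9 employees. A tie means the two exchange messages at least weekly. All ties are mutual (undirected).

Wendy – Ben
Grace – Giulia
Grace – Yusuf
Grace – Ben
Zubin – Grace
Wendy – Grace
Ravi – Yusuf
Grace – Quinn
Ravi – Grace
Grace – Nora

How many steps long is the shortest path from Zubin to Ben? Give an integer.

2

One shortest route is Zubin – Grace – Ben, which uses 2 edges, and Zubin and Ben are not directly tied, so nothing shorter exists. So d(Zubin,Ben) = 2.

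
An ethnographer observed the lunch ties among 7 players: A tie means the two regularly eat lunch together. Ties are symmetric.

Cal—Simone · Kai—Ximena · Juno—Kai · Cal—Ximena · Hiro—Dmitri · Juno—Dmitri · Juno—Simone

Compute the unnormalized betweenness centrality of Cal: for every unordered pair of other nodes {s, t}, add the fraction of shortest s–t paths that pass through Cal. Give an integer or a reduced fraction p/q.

Pairs whose geodesics pass through Cal — Simone–Ximena: 1.
All other pairs contribute 0.
Summing the contributions gives betweenness(Cal) = 1.

1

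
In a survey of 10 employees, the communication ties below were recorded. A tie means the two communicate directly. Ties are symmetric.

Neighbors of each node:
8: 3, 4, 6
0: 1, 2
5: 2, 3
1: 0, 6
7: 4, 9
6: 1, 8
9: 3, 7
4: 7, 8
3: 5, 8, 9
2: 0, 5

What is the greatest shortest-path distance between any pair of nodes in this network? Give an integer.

Eccentricity of each node (its greatest distance to any other): 0:5, 1:4, 2:4, 3:3, 4:4, 5:3, 6:3, 7:5, 8:3, 9:4.
The maximum eccentricity is 5, realized for instance by the pair 7–0 via 7 – 9 – 3 – 5 – 2 – 0. So the diameter is 5.

5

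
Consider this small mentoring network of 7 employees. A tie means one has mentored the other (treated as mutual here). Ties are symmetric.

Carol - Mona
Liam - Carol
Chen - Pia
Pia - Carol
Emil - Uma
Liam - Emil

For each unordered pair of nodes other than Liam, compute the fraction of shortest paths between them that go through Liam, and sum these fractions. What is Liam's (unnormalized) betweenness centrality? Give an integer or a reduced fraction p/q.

Pairs whose geodesics pass through Liam — Uma–Chen: 1; Uma–Carol: 1; Uma–Pia: 1; Uma–Mona: 1; Chen–Emil: 1; Emil–Carol: 1; Emil–Pia: 1; Emil–Mona: 1.
All other pairs contribute 0.
Summing the contributions gives betweenness(Liam) = 8.

8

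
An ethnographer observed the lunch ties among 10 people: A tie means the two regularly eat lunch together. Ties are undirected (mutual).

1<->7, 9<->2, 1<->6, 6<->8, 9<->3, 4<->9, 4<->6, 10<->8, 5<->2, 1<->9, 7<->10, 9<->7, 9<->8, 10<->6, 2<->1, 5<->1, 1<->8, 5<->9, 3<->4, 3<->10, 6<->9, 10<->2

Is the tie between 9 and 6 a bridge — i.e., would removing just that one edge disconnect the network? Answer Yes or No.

Even without that edge, 9 still reaches 6 via 9 – 4 – 6, so the network stays connected. Not a bridge.

No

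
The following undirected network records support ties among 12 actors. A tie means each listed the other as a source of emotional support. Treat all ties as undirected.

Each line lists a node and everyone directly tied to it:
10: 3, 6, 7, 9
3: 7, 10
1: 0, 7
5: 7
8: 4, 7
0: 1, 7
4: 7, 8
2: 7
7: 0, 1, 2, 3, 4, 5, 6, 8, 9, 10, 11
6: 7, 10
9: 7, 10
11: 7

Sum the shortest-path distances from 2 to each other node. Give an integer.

21

Distances from 2: 0:2, 1:2, 3:2, 4:2, 5:2, 6:2, 7:1, 8:2, 9:2, 10:2, 11:2.
Sum = 2 + 2 + 2 + 2 + 2 + 2 + 1 + 2 + 2 + 2 + 2 = 21.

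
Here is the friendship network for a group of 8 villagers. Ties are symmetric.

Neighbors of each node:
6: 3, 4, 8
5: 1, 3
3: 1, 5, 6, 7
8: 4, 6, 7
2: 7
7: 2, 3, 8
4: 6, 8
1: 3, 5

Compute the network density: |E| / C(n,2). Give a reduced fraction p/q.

5/14

There are 10 edges and 8 nodes, so the maximum possible is C(8,2) = 28.
Density = 10/28 = 5/14.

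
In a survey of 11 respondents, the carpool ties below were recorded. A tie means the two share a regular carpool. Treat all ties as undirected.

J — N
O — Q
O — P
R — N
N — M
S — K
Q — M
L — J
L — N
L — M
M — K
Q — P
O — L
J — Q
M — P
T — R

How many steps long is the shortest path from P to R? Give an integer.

One shortest route is P – M – N – R, which uses 3 edges, and at distance 2 from P we only reach {J, K, L, N}, which does not include R. So d(P,R) = 3.

3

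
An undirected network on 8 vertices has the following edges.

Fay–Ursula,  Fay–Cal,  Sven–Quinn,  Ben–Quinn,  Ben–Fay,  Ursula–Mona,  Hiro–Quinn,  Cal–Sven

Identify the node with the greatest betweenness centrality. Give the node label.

Fay

Unnormalized betweenness of each node: Ben:6, Cal:3, Fay:11, Hiro:0, Mona:0, Quinn:7, Sven:2, Ursula:6.
Fay has the largest value, 11, making it the main broker — the node through which the most shortest paths run.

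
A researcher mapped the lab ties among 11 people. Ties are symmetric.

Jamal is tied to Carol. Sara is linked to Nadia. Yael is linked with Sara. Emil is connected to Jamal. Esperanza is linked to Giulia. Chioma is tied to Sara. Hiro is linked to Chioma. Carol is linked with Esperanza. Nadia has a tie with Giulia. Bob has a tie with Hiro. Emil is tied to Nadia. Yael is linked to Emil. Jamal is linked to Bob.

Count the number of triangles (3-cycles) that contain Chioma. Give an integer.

Chioma's neighbors are Hiro and Sara, but none of them are tied to each other, so no triangle contains Chioma.

0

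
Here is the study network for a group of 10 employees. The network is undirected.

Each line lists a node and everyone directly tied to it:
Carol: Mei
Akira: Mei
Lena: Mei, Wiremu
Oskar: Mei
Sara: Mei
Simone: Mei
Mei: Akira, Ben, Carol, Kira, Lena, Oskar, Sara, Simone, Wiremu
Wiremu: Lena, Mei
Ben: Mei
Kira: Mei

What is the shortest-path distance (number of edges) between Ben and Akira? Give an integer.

2

One shortest route is Ben – Mei – Akira, which uses 2 edges, and Ben and Akira are not directly tied, so nothing shorter exists. So d(Ben,Akira) = 2.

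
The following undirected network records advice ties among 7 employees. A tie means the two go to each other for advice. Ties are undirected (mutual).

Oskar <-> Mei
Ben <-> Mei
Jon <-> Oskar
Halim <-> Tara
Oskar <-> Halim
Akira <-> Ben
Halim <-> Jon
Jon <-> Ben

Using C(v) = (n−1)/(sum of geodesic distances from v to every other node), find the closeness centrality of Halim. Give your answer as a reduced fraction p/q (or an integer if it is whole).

3/5

Distances from Halim: Akira:3, Ben:2, Jon:1, Mei:2, Oskar:1, Tara:1. Sum = 10.
n = 7, so closeness = 6/10 = 3/5.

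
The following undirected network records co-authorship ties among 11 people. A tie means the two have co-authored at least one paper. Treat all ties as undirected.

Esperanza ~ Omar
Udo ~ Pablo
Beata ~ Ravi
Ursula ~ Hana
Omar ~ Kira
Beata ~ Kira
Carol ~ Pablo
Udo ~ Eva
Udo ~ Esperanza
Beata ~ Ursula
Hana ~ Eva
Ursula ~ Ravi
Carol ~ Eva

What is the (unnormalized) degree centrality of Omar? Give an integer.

Omar is directly tied to Esperanza and Kira. That is 2 neighbors, so the degree of Omar is 2.

2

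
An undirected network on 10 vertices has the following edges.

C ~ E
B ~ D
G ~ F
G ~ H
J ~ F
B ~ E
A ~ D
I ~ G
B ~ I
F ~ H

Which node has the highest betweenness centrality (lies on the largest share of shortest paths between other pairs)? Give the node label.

B

Unnormalized betweenness of each node: A:0, B:24, C:0, D:8, E:8, F:8, G:18, H:0, I:20, J:0.
B has the largest value, 24, making it the main broker — the node through which the most shortest paths run.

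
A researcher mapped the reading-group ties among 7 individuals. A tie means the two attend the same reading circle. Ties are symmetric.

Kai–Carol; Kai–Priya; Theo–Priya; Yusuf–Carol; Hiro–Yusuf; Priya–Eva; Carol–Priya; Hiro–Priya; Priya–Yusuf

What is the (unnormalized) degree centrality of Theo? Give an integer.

Theo is directly tied to Priya. That is 1 neighbor, so the degree of Theo is 1.

1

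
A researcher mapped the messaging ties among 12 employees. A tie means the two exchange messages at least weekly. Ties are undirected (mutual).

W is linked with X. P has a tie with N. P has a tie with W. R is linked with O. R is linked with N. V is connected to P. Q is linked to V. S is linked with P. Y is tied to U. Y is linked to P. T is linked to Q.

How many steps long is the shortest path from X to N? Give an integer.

One shortest route is X – W – P – N, which uses 3 edges, and at distance 2 from X we only reach {P}, which does not include N. So d(X,N) = 3.

3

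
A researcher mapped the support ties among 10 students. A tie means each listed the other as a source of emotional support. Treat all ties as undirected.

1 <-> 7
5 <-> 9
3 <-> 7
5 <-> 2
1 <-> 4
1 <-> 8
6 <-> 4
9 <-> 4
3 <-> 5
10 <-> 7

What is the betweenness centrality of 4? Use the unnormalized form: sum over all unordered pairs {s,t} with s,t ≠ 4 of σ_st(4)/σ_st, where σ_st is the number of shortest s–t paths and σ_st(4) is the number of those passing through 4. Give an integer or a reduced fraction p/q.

Pairs whose geodesics pass through 4 — 5–6: 1; 5–1: 1/2; 5–8: 1/2; 2–6: 1; 2–1: 1/2; 2–8: 1/2; 10–6: 1; 10–9: 1/2; 3–6: 2/2; 6–7: 1; 6–1: 1; 6–9: 1; 6–8: 1; 7–9: 1/2 … (+2 more pairs).
All other pairs contribute 0.
Summing the contributions gives betweenness(4) = 13.

13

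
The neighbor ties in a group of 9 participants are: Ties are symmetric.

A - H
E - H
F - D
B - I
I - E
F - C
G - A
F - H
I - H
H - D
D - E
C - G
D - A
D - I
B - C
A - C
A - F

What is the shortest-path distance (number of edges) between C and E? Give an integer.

One shortest route is C – B – I – E, which uses 3 edges, and at distance 2 from C we only reach {D, H, I}, which does not include E. So d(C,E) = 3.

3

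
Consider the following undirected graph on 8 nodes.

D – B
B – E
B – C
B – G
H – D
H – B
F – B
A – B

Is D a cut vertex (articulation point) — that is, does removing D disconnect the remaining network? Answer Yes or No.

No

Even without D, every remaining node can still reach every other (the residual graph is connected), so D is not a cut vertex.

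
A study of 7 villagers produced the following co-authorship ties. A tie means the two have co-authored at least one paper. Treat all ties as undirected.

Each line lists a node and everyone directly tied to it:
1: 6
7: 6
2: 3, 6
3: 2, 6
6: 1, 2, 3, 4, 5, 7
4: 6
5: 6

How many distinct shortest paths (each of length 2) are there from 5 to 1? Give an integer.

The shortest distance is 2, and the only length-2 path is 5–6–1. So there is exactly 1 shortest path.

1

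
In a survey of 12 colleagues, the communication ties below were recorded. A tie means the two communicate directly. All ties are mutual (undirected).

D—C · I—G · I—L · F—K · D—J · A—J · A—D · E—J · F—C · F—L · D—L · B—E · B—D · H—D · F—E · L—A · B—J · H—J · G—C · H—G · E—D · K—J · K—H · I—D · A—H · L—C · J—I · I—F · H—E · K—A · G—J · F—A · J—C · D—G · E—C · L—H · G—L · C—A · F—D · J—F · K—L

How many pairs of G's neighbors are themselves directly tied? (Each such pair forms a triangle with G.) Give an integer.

11

G's neighbors: C, D, H, I, J, and L.
Neighbor pairs that are themselves tied: G–C–D; G–C–J; G–C–L; G–D–H; G–D–I; G–D–J; G–D–L; G–H–J; G–H–L; G–I–J; G–I–L. Each forms one triangle with G, for 11 in total.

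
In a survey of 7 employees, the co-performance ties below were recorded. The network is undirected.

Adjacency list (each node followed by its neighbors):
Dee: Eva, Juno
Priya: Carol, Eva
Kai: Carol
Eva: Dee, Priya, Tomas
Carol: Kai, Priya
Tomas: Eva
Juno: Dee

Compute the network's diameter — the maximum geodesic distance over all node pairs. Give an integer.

5

Eccentricity of each node (its greatest distance to any other): Carol:4, Dee:4, Eva:3, Juno:5, Kai:5, Priya:3, Tomas:4.
The maximum eccentricity is 5, realized for instance by the pair Juno–Kai via Juno – Dee – Eva – Priya – Carol – Kai. So the diameter is 5.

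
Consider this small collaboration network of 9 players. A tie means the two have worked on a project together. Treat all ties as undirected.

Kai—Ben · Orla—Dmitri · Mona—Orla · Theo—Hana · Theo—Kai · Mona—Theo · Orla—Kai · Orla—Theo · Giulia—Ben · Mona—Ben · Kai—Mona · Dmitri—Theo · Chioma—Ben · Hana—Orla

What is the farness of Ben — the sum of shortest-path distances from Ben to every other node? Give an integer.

14

Distances from Ben: Chioma:1, Dmitri:3, Giulia:1, Hana:3, Kai:1, Mona:1, Orla:2, Theo:2.
Sum = 1 + 3 + 1 + 3 + 1 + 1 + 2 + 2 = 14.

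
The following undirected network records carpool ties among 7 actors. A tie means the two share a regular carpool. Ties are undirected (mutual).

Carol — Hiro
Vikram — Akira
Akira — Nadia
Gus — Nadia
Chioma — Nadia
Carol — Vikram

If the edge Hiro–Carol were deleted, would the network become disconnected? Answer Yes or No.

Without the Hiro–Carol edge there is no alternate route between Hiro and Carol, so the network disconnects. It is a bridge.

Yes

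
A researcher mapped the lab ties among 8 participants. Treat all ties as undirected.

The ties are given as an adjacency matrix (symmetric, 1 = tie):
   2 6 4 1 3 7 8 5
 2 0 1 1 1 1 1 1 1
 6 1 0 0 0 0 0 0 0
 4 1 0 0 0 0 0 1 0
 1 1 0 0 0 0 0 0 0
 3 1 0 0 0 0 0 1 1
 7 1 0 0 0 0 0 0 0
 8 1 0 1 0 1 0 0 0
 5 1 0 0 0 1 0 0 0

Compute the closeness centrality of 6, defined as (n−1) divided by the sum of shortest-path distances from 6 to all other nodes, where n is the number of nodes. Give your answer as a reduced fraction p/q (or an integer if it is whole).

Distances from 6: 1:2, 2:1, 3:2, 4:2, 5:2, 7:2, 8:2. Sum = 13.
n = 8, so closeness = 7/13.

7/13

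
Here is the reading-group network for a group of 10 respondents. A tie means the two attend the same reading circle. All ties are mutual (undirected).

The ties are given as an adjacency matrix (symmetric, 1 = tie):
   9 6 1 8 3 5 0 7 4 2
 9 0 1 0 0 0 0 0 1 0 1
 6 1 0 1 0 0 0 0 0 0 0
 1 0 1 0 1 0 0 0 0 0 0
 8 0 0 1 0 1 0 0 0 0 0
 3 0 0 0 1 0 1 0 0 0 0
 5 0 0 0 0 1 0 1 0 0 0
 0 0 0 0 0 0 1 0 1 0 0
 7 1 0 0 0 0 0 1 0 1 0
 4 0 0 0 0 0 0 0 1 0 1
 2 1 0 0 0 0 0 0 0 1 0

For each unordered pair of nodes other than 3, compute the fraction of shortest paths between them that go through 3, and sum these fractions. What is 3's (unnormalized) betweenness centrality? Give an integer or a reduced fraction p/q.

Pairs whose geodesics pass through 3 — 6–5: 1/2; 1–5: 1; 1–0: 1/2; 8–5: 1; 8–0: 1; 8–7: 1/2; 8–4: 1/3.
All other pairs contribute 0.
Summing the contributions gives betweenness(3) = 29/6.

29/6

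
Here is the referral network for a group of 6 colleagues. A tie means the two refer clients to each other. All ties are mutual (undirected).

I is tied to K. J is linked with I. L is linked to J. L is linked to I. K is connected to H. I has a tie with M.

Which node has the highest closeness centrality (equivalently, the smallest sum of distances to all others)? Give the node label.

Farness (sum of distances to all others) for each node — H:12, I:6, J:9, K:8, L:9, M:10.
The smallest farness is 6, for I, so I has the highest closeness.

I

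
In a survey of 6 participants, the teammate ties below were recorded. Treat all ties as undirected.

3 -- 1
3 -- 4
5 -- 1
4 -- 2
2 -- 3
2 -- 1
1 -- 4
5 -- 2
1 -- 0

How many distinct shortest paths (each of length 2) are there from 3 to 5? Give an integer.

2

The shortest distance is 2. The length-2 paths are: 3–2–5; 3–1–5.
That gives 2 distinct shortest paths.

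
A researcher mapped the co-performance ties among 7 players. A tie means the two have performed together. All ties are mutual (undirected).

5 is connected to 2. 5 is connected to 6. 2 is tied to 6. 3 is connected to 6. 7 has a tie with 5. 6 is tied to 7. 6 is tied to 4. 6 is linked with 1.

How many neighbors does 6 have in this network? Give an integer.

6

6 is directly tied to 1, 2, 3, 4, 5, and 7. That is 6 neighbors, so the degree of 6 is 6.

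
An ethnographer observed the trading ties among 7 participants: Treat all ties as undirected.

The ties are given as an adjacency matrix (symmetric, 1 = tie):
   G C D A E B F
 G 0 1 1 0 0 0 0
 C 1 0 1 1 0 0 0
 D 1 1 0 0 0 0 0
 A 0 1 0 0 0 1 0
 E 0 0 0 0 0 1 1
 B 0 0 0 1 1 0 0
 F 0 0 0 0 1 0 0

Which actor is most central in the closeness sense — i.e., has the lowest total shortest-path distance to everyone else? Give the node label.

A

Farness (sum of distances to all others) for each node — A:11, B:12, C:12, D:16, E:15, F:20, G:16.
The smallest farness is 11, for A, so A has the highest closeness.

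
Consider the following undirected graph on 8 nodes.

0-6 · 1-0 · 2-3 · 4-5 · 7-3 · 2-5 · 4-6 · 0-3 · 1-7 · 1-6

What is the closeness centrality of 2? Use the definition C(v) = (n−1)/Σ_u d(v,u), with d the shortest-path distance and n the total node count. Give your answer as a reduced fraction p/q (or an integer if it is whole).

Distances from 2: 0:2, 1:3, 3:1, 4:2, 5:1, 6:3, 7:2. Sum = 14.
n = 8, so closeness = 7/14 = 1/2.

1/2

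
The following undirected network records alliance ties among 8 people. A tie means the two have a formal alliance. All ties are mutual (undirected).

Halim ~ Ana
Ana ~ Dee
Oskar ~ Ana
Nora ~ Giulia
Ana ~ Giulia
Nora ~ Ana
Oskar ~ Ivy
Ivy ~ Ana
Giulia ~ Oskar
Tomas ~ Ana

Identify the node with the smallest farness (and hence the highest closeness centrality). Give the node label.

Ana

Farness (sum of distances to all others) for each node — Ana:7, Dee:13, Giulia:11, Halim:13, Ivy:12, Nora:12, Oskar:11, Tomas:13.
The smallest farness is 7, for Ana, so Ana has the highest closeness.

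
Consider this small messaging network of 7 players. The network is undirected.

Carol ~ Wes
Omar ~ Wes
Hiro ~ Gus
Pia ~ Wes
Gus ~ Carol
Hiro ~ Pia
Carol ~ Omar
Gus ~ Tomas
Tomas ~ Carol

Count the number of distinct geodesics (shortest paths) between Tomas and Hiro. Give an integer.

1

The shortest distance is 2, and the only length-2 path is Tomas–Gus–Hiro. So there is exactly 1 shortest path.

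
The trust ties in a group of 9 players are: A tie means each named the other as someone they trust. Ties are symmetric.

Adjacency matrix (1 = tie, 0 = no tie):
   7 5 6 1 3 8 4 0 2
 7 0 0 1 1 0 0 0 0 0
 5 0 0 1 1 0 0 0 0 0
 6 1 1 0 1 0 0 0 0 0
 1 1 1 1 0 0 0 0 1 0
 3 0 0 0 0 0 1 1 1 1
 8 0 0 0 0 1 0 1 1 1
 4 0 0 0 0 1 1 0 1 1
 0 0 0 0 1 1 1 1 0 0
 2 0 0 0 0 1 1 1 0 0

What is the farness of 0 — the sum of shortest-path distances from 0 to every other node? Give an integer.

Distances from 0: 1:1, 2:2, 3:1, 4:1, 5:2, 6:2, 7:2, 8:1.
Sum = 1 + 2 + 1 + 1 + 2 + 2 + 2 + 1 = 12.

12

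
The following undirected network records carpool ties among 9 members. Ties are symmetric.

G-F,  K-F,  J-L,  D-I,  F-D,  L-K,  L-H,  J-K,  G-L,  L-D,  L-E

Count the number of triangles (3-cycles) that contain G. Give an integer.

G's neighbors are F and L, but none of them are tied to each other, so no triangle contains G.

0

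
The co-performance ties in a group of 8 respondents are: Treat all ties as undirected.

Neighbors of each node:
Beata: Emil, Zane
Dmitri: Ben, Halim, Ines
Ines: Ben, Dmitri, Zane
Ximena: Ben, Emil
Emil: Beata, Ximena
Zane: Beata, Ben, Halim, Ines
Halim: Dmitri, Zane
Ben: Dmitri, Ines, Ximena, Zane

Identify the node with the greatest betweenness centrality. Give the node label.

Zane

Unnormalized betweenness of each node: Beata:5/2, Ben:37/6, Dmitri:3/2, Emil:1, Halim:2/3, Ines:2/3, Ximena:5/2, Zane:7.
Zane has the largest value, 7, making it the main broker — the node through which the most shortest paths run.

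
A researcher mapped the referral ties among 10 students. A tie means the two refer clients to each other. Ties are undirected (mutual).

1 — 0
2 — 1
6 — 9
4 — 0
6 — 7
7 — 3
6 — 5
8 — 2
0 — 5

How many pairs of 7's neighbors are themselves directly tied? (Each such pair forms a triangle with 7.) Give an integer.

0

7's neighbors are 3 and 6, but none of them are tied to each other, so no triangle contains 7.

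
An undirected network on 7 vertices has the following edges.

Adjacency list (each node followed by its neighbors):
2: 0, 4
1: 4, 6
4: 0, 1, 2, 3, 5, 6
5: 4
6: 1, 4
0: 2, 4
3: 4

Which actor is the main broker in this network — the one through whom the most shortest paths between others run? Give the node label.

4

Unnormalized betweenness of each node: 0:0, 1:0, 2:0, 3:0, 4:13, 5:0, 6:0.
4 has the largest value, 13, making it the main broker — the node through which the most shortest paths run.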